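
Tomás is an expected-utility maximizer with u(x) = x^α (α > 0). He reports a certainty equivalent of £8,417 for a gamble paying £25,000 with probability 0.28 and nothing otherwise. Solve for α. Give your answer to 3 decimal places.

α ≈ 1.169

EU(lottery) = 0.28·25000^α + 0.72·0 = 0.28·25000^α.
Setting u(8417) equal to that: 8417^α = 0.28·25000^α ⇒ (8417/25000)^α = 0.28.
α = ln(0.28) / ln(8417/25000) = -1.272966/-1.088622 ≈ 1.169.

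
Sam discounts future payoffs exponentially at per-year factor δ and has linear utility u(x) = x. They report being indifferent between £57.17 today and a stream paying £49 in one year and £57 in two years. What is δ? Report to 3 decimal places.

δ ≈ 0.660

Equating present values: 57.17 = 49δ + 57δ².
That is, 57δ² + 49δ − 57.17 = 0, a quadratic in δ.
The positive root is δ = [−49 + √(49² + 4·57·57.17)] / (2·57) = (−49 + 124.241)/114 ≈ 0.660.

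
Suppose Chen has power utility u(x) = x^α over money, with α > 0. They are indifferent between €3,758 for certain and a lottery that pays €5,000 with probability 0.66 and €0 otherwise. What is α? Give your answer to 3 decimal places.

α ≈ 1.455

Since u(0) = 0, the lottery's EU is 0.66·5000^α.
Equating: 3758^α = 0.66·5000^α, i.e. 0.7516^α = 0.66.
Taking logs: α·ln(3758/5000) = ln(0.66), so α = -0.415515 / -0.285551 ≈ 1.455.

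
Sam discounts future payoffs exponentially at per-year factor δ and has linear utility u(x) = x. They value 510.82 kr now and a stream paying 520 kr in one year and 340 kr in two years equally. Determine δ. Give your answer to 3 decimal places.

Present value of the stream is 520·δ + 340·δ². Indifference gives 520δ + 340δ² = 510.82.
So 340δ² + 520δ − 510.82 = 0.
δ = (−520 + √(520² + 4·340·510.82)) / (2·340) = (−520 + √965115.20) / 680 ≈ 0.680.

δ ≈ 0.680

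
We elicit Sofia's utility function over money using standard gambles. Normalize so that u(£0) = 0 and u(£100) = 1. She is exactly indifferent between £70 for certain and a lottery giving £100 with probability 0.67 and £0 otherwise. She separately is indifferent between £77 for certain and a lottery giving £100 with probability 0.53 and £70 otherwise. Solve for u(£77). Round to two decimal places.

0.84

From the first indifference, u(£70) = 0.67·u(£100) + 0.33·u(£0) = 0.67·1 + 0.33·0 = 0.67.
The second indifference gives u(£77) = 0.53·u(£100) + 0.47·u(£70) = 0.53·1.00 + 0.47·0.67 = 0.8449.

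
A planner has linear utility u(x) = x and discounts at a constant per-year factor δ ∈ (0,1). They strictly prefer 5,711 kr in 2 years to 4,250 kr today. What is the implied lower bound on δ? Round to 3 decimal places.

δ > 0.863

Under u(x) = x this choice says 4250 < δ^2·5711.
So δ^2 > 4250/5711 = 0.74418; taking the square root of both positive sides preserves the inequality.
δ > 0.74418^(1/2) = 0.863.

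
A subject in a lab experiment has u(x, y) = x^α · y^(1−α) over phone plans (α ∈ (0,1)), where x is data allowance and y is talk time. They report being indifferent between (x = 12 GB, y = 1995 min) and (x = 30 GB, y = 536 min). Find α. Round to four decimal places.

α ≈ 0.5892

The Cobb–Douglas utilities coincide, so 12^α·1995^(1−α) = 30^α·536^(1−α).
Rearrange to (12/30)^α = (536/1995)^(1−α) and take logs: α·-0.9162907 = (1−α)·-1.3142652.
With A = -0.9162907 and B = -1.3142652: α·A = (1−α)·B, so α = B/(A+B) = -1.3142652/-2.2305559 ≈ 0.5892.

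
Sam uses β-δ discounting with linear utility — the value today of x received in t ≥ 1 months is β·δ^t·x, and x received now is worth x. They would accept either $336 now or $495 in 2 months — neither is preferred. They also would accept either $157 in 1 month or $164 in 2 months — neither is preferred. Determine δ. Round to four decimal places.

Both payoffs in the second observation are in the future, so β drops out: δ^1·157 = δ^2·164 ⇒ δ = 157/164 = 0.95732.

δ ≈ 0.9573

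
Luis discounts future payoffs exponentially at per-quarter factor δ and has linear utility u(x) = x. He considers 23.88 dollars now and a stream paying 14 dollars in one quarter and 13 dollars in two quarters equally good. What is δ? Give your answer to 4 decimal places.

δ ≈ 0.9199

Equating present values: 23.88 = 14δ + 13δ².
That is, 13δ² + 14δ − 23.88 = 0, a quadratic in δ.
δ = (−14 + √(14² + 4·13·23.88)) / (2·13) = (−14 + √1437.76) / 26 ≈ 0.9199.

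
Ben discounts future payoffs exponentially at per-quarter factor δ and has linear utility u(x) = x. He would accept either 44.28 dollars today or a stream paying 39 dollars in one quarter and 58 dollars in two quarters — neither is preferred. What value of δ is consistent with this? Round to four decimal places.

δ ≈ 0.6000

Present value of the stream is 39·δ + 58·δ². Indifference gives 39δ + 58δ² = 44.28.
That is, 58δ² + 39δ − 44.28 = 0, a quadratic in δ.
δ = (−39 + √(39² + 4·58·44.28)) / (2·58) = (−39 + √11793.96) / 116 ≈ 0.6000.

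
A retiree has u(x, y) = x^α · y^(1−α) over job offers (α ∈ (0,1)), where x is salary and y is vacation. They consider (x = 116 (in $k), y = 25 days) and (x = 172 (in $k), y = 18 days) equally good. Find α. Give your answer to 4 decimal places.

α ≈ 0.4547

Indifference: 116^α · 25^(1−α) = 172^α · 18^(1−α).
Taking logs: α·ln 116 + (1−α)·ln 25 = α·ln 172 + (1−α)·ln 18, i.e. α·-0.3939043 = (1−α)·-0.3285041.
So α/(1−α) = (-0.3285041)/(-0.3939043) = 0.8339693, and α = 0.8339693/1.8339693 ≈ 0.4547.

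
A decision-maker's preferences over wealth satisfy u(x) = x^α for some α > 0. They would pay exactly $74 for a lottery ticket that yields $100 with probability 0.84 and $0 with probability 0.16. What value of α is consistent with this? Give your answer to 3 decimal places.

α ≈ 0.579

Since u(0) = 0, the lottery's EU is 0.84·100^α.
Equating: 74^α = 0.84·100^α, i.e. 0.7400^α = 0.84.
Taking logs: α·ln(74/100) = ln(0.84), so α = -0.174353 / -0.301105 ≈ 0.579.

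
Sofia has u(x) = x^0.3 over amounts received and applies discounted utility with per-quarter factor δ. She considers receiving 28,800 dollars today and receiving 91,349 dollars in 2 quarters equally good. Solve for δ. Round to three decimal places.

δ ≈ 0.841

Indifference means u(28800) = δ^2 · u(91349), so δ^2 = u(28800)/u(91349).
Since u(x) = x^0.3, δ^2 = (28800/91349)^0.3 = 0.31527^0.3 = 0.70730.
Hence δ = (0.70730)^(1/2) = 0.84101.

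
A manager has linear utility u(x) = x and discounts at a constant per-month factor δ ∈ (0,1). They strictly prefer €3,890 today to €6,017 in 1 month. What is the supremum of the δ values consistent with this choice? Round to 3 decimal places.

δ < 0.647

Comparing present values: 3890 > δ·6017.
So δ < 3890/6017 = 0.64650.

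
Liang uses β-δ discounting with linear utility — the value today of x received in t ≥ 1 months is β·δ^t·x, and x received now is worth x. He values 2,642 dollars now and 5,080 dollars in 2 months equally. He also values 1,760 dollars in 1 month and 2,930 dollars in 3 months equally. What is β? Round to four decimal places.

β ≈ 0.8658

Both payoffs in the second observation are in the future, so β drops out: δ^1·1760 = δ^3·2930 ⇒ δ^2 = 1760/2930 = 0.60068, so δ = 0.77504.
The first indifference: 2642 = β·δ^2·5080, so β = 2642/(δ^2·5080) = 2642/(0.60068·5080) ≈ 0.8658.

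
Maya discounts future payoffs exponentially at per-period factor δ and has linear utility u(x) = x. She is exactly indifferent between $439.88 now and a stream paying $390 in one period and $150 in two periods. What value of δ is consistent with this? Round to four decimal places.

δ ≈ 0.8500

Present value of the stream is 390·δ + 150·δ². Indifference gives 390δ + 150δ² = 439.88.
So 150δ² + 390δ − 439.88 = 0.
The positive root is δ = [−390 + √(390² + 4·150·439.88)] / (2·150) = (−390 + 645.002)/300 ≈ 0.8500.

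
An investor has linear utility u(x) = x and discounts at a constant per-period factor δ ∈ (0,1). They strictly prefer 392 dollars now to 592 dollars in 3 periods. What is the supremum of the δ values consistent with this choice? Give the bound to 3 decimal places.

δ < 0.872

Comparing present values: 392 > δ^3·592.
So δ^3 < 392/592 = 0.66216; taking the cube root of both positive sides preserves the inequality.
δ < (392/592)^(1/3) ≈ 0.872.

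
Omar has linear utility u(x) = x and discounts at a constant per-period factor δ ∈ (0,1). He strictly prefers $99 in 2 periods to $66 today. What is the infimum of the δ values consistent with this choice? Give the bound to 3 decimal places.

δ > 0.816

Comparing present values: 66 < δ^2·99.
So δ^2 > 66/99 = 0.66667; taking the square root of both positive sides preserves the inequality.
δ > 0.66667^(1/2) = 0.816.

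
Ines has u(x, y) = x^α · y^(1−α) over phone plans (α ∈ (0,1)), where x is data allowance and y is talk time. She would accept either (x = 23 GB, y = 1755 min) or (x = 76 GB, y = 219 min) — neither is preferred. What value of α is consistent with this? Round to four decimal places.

α ≈ 0.6352

The Cobb–Douglas utilities coincide, so 23^α·1755^(1−α) = 76^α·219^(1−α).
Taking logs: α·ln 23 + (1−α)·ln 1755 = α·ln 76 + (1−α)·ln 219, i.e. α·-1.1952391 = (1−α)·-2.0811524.
So α/(1−α) = (-2.0811524)/(-1.1952391) = 1.7412017, and α = 1.7412017/2.7412017 ≈ 0.6352.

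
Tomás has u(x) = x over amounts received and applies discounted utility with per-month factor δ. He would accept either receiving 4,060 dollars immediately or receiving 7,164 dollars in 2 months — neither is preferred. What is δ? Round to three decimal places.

Indifference means u(4060) = δ^2 · u(7164), so δ^2 = u(4060)/u(7164).
With u(x) = x: δ^2 = 4060/7164 = 0.56672.
So δ = 0.56672^(1/2) ≈ 0.753.

δ ≈ 0.753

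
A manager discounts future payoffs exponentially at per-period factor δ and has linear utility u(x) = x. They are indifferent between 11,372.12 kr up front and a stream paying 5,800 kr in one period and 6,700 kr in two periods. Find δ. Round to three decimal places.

Present value of the stream is 5800·δ + 6700·δ². Indifference gives 5800δ + 6700δ² = 11372.12.
Rearranged: 6700δ² + 5800δ − 11372.12 = 0.
The positive root is δ = [−5800 + √(5800² + 4·6700·11372.12)] / (2·6700) = (−5800 + 18396.000)/13400 ≈ 0.940.

δ ≈ 0.940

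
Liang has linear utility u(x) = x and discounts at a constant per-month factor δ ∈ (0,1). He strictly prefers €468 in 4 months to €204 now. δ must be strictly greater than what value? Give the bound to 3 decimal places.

δ > 0.813

Under u(x) = x this choice says 204 < δ^4·468.
Dividing by 468: δ^4 > 0.43590. Both sides are positive, so the 4th root keeps the direction.
δ > (204/468)^(1/4) ≈ 0.813.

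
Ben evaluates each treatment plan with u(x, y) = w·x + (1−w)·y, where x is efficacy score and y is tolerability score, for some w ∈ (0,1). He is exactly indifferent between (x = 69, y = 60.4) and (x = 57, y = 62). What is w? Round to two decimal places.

w = 0.12

u(69,60.4) = u(57,62) means w·69 + (1−w)·60.4 = w·57 + (1−w)·62.
Rearranging, 12·w − 1.6·(1−w) = 0.
The marginal rate of substitution is 1.6/12, so w = 1.6/(12+1.6) = 0.12.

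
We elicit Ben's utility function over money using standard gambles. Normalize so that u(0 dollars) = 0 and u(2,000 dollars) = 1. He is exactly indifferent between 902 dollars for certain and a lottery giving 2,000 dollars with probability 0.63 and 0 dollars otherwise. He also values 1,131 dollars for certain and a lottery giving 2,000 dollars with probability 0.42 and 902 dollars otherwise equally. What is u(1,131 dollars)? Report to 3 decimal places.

The first gamble pins u(902 dollars): it must equal 0.63·1 + 0.37·0 = 0.63.
The second indifference gives u(1,131 dollars) = 0.42·u(2,000 dollars) + 0.58·u(902 dollars) = 0.42·1.00 + 0.58·0.63 = 0.7854.

0.785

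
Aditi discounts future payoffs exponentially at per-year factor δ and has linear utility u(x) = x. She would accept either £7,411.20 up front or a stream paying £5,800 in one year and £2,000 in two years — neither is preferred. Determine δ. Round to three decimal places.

Present value of the stream is 5800·δ + 2000·δ². Indifference gives 5800δ + 2000δ² = 7411.20.
That is, 2000δ² + 5800δ − 7411.20 = 0, a quadratic in δ.
By the quadratic formula (taking the positive root), δ = (−5800 + √92929600.00) / 4000 ≈ 0.960.

δ ≈ 0.960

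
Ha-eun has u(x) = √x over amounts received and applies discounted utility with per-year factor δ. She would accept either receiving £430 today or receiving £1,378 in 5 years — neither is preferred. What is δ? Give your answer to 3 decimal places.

δ ≈ 0.890

Equating discounted utilities: u(430) = δ^5·u(1378) ⇒ δ^5 = u(430)/u(1378).
Since u(x) = √x, δ^5 = √(430/1378) = 0.55861.
Taking the 5th root: δ = 0.55861^(1/5) ≈ 0.890.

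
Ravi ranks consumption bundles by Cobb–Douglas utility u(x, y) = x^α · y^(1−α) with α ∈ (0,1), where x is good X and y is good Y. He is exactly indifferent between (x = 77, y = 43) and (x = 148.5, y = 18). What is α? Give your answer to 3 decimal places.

α ≈ 0.570

The Cobb–Douglas utilities coincide, so 77^α·43^(1−α) = 148.5^α·18^(1−α).
Taking logs: α·ln 77 + (1−α)·ln 43 = α·ln 148.5 + (1−α)·ln 18, i.e. α·-0.656780 = (1−α)·-0.870828.
With A = -0.656780 and B = -0.870828: α·A = (1−α)·B, so α = B/(A+B) = -0.870828/-1.527608 ≈ 0.570.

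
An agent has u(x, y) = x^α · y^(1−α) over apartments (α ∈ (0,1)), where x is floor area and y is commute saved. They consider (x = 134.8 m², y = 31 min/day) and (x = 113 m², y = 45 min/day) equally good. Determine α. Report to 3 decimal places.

Indifference: 134.8^α · 31^(1−α) = 113^α · 45^(1−α).
Taking logs: α·ln 134.8 + (1−α)·ln 31 = α·ln 113 + (1−α)·ln 45, i.e. α·0.176404 = (1−α)·0.372675.
So α/(1−α) = (0.372675)/(0.176404) = 2.112622, and α = 2.112622/3.112622 ≈ 0.679.

α ≈ 0.679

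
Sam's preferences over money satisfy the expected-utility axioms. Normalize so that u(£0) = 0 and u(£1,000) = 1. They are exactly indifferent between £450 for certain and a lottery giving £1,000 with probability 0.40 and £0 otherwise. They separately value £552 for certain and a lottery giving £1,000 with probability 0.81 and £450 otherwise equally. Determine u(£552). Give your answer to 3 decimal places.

The first gamble pins u(£450): it must equal 0.40·1 + 0.60·0 = 0.40.
Then u(£552) = 0.81·u(£1,000) + 0.19·u(£450) = 0.81·1.00 + 0.19·0.40 = 0.8860.

0.886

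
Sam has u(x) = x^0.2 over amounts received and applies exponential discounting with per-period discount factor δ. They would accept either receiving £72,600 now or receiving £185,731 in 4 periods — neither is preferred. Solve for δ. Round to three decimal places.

Indifference means u(72600) = δ^4 · u(185731), so δ^4 = u(72600)/u(185731).
With u(x) = x^0.2: δ^4 = 72600^0.2/185731^0.2 = (72600/185731)^0.2 = 0.82873.
Hence δ = (0.82873)^(1/4) = 0.95412.

δ ≈ 0.954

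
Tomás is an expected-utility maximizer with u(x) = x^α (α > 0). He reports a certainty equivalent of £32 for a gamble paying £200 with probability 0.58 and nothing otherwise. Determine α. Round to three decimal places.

α ≈ 0.297

Since u(0) = 0, the lottery's EU is 0.58·200^α.
Indifference: 32^α = 0.58·200^α, so (32/200)^α = 0.58.
Take logs: α = ln 0.58 / ln(32/200) ≈ 0.29725.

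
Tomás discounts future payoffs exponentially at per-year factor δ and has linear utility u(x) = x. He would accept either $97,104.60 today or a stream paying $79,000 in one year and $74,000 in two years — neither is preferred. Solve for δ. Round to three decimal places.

Present value of the stream is 79000·δ + 74000·δ². Indifference gives 79000δ + 74000δ² = 97104.60.
So 74000δ² + 79000δ − 97104.60 = 0.
By the quadratic formula (taking the positive root), δ = (−79000 + √34983961600.00) / 148000 ≈ 0.730.

δ ≈ 0.730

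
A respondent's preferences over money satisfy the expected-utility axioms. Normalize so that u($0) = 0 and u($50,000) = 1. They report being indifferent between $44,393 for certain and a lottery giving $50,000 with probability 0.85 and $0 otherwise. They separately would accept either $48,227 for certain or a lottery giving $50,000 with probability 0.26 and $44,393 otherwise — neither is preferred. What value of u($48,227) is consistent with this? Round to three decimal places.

The first gamble pins u($44,393): it must equal 0.85·1 + 0.15·0 = 0.85.
Then u($48,227) = 0.26·u($50,000) + 0.74·u($44,393) = 0.26·1.00 + 0.74·0.85 = 0.8890.

0.889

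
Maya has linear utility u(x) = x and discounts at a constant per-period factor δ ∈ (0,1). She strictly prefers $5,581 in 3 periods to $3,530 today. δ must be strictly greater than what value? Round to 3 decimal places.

δ > 0.858

The preference means 3530 < δ^3·5581.
Dividing by 5581: δ^3 > 0.63250. Both sides are positive, so the cube root keeps the direction.
δ > 0.63250^(1/3) = 0.858.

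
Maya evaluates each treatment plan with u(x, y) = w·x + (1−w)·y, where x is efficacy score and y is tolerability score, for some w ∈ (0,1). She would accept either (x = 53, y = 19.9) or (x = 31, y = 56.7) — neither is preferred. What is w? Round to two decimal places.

w = 0.63

Equating utilities: w·53 + (1−w)·19.9 = w·31 + (1−w)·56.7.
w·(53−31) = (1−w)·(56.7−19.9), i.e. w·22 = (1−w)·36.8.
So w/(1−w) = 36.8/22 = 1.6727, giving w = 36.8/(22+36.8) = 0.63.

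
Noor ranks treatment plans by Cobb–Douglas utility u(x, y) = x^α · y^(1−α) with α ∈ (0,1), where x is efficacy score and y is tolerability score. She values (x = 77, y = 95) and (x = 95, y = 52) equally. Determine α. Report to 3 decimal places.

α ≈ 0.742

Indifference: 77^α · 95^(1−α) = 95^α · 52^(1−α).
(77/95)^α = (52/95)^(1−α); take logs: α·ln(77/95) = (1−α)·ln(52/95), i.e. α·-0.210071 = (1−α)·-0.602633.
With A = -0.210071 and B = -0.602633: α·A = (1−α)·B, so α = B/(A+B) = -0.602633/-0.812704 ≈ 0.742.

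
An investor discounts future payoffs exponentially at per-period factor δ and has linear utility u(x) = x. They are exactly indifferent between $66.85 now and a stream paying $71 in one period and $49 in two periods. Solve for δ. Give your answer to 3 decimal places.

δ ≈ 0.650

The stream is worth 71δ + 49δ² today, so 71δ + 49δ² = 66.85.
That is, 49δ² + 71δ − 66.85 = 0, a quadratic in δ.
δ = (−71 + √(71² + 4·49·66.85)) / (2·49) = (−71 + √18143.60) / 98 ≈ 0.650.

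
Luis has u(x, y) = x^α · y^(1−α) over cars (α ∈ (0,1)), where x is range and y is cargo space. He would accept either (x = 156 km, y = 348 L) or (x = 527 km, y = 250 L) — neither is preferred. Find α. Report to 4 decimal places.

Set the two utilities equal: 156^α·348^(1−α) = 527^α·250^(1−α).
(156/527)^α = (250/348)^(1−α); take logs: α·ln(156/527) = (1−α)·ln(250/348), i.e. α·-1.2173445 = (1−α)·-0.3307416.
So α/(1−α) = (-0.3307416)/(-1.2173445) = 0.2716910, and α = 0.2716910/1.2716910 ≈ 0.2136.

α ≈ 0.2136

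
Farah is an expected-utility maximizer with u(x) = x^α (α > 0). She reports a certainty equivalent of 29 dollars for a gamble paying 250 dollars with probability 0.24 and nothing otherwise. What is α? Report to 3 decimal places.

The lottery's expected utility is 0.24·u(250) + 0.76·u(0) = 0.24·250^α (since u(0) = 0 for α > 0).
Indifference: 29^α = 0.24·250^α, so (29/250)^α = 0.24.
α = ln(0.24) / ln(29/250) = -1.427116/-2.154165 ≈ 0.662.

α ≈ 0.662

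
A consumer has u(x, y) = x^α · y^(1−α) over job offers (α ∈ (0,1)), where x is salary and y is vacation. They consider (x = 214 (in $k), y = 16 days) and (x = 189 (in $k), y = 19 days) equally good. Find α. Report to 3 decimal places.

α ≈ 0.580

Set the two utilities equal: 214^α·16^(1−α) = 189^α·19^(1−α).
Rearrange to (214/189)^α = (19/16)^(1−α) and take logs: α·0.124229 = (1−α)·0.171850.
With A = 0.124229 and B = 0.171850: α·A = (1−α)·B, so α = B/(A+B) = 0.171850/0.296079 ≈ 0.580.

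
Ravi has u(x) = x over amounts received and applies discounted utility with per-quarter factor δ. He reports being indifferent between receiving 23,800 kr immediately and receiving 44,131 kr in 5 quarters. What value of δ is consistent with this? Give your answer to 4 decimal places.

δ ≈ 0.8838

The payoff in 5 quarters is discounted by δ^5, so u(23800) = δ^5·u(44131) and δ^5 = u(23800)/u(44131).
With u(x) = x: δ^5 = 23800/44131 = 0.53930.
Taking the 5th root: δ = 0.53930^(1/5) ≈ 0.8838.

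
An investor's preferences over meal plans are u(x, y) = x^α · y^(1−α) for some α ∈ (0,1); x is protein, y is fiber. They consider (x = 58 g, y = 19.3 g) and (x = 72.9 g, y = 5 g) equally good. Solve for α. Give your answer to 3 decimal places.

Indifference: 58^α · 19.3^(1−α) = 72.9^α · 5^(1−α).
Rearrange to (58/72.9)^α = (5/19.3)^(1−α) and take logs: α·-0.228646 = (1−α)·-1.350667.
With A = -0.228646 and B = -1.350667: α·A = (1−α)·B, so α = B/(A+B) = -1.350667/-1.579313 ≈ 0.855.

α ≈ 0.855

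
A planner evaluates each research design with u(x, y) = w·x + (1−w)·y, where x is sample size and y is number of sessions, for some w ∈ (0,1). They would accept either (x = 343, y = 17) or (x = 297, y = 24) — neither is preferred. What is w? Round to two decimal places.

Indifference: w·343 + (1−w)·17 = w·297 + (1−w)·24.
Collecting terms: w·46 = (1−w)·7.
The marginal rate of substitution is 7/46, so w = 7/(46+7) = 0.13.

w = 0.13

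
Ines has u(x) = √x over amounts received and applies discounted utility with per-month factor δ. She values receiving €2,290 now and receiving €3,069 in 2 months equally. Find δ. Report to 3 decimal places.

The payoff in 2 months is discounted by δ^2, so u(2290) = δ^2·u(3069) and δ^2 = u(2290)/u(3069).
With u(x) = √x: δ^2 = √2290/√3069 = √(2290/3069) = 0.86381.
Taking the square root: δ = 0.86381^(1/2) ≈ 0.929.

δ ≈ 0.929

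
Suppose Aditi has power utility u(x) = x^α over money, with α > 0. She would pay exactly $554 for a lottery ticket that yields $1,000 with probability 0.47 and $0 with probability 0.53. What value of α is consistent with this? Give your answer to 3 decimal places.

α ≈ 1.278

The lottery's expected utility is 0.47·u(1000) + 0.53·u(0) = 0.47·1000^α (since u(0) = 0 for α > 0).
Setting u(554) equal to that: 554^α = 0.47·1000^α ⇒ (554/1000)^α = 0.47.
Take logs: α = ln 0.47 / ln(554/1000) ≈ 1.27842.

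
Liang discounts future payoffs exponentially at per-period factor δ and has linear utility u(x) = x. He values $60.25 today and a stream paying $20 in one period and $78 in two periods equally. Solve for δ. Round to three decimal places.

The stream is worth 20δ + 78δ² today, so 20δ + 78δ² = 60.25.
That is, 78δ² + 20δ − 60.25 = 0, a quadratic in δ.
δ = (−20 + √(20² + 4·78·60.25)) / (2·78) = (−20 + √19198.00) / 156 ≈ 0.760.

δ ≈ 0.760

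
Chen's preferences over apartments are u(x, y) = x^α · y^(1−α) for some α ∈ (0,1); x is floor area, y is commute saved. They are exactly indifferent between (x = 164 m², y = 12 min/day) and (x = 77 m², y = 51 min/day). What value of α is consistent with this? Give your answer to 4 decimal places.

Indifference: 164^α · 12^(1−α) = 77^α · 51^(1−α).
(164/77)^α = (51/12)^(1−α); take logs: α·ln(164/77) = (1−α)·ln(51/12), i.e. α·0.7560610 = (1−α)·1.4469190.
So α/(1−α) = (1.4469190)/(0.7560610) = 1.9137596, and α = 1.9137596/2.9137596 ≈ 0.6568.

α ≈ 0.6568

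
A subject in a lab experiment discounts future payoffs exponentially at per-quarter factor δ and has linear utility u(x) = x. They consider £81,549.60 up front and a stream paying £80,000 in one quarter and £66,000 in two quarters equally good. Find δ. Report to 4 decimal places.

The stream is worth 80000δ + 66000δ² today, so 80000δ + 66000δ² = 81549.60.
Rearranged: 66000δ² + 80000δ − 81549.60 = 0.
The positive root is δ = [−80000 + √(80000² + 4·66000·81549.60)] / (2·66000) = (−80000 + 167120.000)/132000 ≈ 0.6600.

δ ≈ 0.6600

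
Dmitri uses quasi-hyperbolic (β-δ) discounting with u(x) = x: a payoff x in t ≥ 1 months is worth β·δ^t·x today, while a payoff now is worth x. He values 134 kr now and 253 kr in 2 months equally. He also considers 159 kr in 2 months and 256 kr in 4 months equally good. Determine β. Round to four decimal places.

The second indifference involves only future payoffs, so β cancels: β·δ^2·159 = β·δ^4·256, giving δ^2 = 159/256 = 0.62109, so δ = 0.78810.
Substituting δ into 134 = β·δ^2·253: β = 134/(157.137) ≈ 0.8528.

β ≈ 0.8528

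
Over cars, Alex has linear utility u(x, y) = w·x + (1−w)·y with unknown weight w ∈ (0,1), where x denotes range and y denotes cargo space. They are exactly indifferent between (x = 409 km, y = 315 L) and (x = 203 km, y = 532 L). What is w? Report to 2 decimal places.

w = 0.51

Equating utilities: w·409 + (1−w)·315 = w·203 + (1−w)·532.
Rearranging, 206·w − 217·(1−w) = 0.
The marginal rate of substitution is 217/206, so w = 217/(206+217) = 0.51.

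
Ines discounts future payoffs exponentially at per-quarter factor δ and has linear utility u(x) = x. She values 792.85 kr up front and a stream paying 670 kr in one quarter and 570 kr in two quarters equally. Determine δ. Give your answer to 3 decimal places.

δ ≈ 0.730

Equating present values: 792.85 = 670δ + 570δ².
That is, 570δ² + 670δ − 792.85 = 0, a quadratic in δ.
By the quadratic formula (taking the positive root), δ = (−670 + √2256598.00) / 1140 ≈ 0.730.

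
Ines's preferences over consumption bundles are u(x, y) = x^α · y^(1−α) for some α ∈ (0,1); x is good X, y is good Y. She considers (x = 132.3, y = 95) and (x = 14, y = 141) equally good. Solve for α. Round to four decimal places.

The Cobb–Douglas utilities coincide, so 132.3^α·95^(1−α) = 14^α·141^(1−α).
Rearrange to (132.3/14)^α = (141/95)^(1−α) and take logs: α·2.2460147 = (1−α)·0.3948830.
With A = 2.2460147 and B = 0.3948830: α·A = (1−α)·B, so α = B/(A+B) = 0.3948830/2.6408977 ≈ 0.1495.

α ≈ 0.1495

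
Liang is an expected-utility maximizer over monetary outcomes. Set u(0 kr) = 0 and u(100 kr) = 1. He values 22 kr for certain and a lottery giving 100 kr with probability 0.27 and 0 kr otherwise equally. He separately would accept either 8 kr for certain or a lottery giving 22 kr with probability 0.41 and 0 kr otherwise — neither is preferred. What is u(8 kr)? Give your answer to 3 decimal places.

From the first indifference, u(22 kr) = 0.27·u(100 kr) + 0.73·u(0 kr) = 0.27·1 + 0.73·0 = 0.27.
The second indifference gives u(8 kr) = 0.41·u(22 kr) + 0.59·u(0 kr) = 0.41·0.27 + 0.59·0.00 = 0.1107.

0.111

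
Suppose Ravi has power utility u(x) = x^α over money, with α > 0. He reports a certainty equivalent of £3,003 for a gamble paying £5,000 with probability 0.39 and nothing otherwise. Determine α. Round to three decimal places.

α ≈ 1.847

EU(lottery) = 0.39·5000^α + 0.61·0 = 0.39·5000^α.
Indifference: 3003^α = 0.39·5000^α, so (3003/5000)^α = 0.39.
Taking logs: α·ln(3003/5000) = ln(0.39), so α = -0.941609 / -0.509826 ≈ 1.847.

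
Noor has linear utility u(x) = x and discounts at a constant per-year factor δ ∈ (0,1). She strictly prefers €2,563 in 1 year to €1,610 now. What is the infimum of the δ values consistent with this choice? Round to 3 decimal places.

Comparing present values: 1610 < δ·2563.
Dividing through by 2563 gives δ > 0.62817.

δ > 0.628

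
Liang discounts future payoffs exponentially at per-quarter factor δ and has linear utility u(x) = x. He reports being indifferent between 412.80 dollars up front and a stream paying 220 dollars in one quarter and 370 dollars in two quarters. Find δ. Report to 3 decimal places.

The stream is worth 220δ + 370δ² today, so 220δ + 370δ² = 412.80.
Rearranged: 370δ² + 220δ − 412.80 = 0.
By the quadratic formula (taking the positive root), δ = (−220 + √659344.00) / 740 ≈ 0.800.

δ ≈ 0.800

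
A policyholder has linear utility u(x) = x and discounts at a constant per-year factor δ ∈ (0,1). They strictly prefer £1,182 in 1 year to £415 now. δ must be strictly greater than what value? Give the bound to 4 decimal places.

δ > 0.3511

Under u(x) = x this choice says 415 < δ·1182.
So δ > 415/1182 = 0.35110.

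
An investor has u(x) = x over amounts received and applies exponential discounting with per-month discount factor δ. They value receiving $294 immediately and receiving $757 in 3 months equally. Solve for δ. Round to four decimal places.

δ ≈ 0.7296

Equating discounted utilities: u(294) = δ^3·u(757) ⇒ δ^3 = u(294)/u(757).
With u(x) = x: δ^3 = 294/757 = 0.38838.
Hence δ = (0.38838)^(1/3) = 0.729598.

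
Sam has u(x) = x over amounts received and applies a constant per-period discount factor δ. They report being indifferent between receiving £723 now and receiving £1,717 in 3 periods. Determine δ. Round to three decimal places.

Indifference means u(723) = δ^3 · u(1717), so δ^3 = u(723)/u(1717).
With u(x) = x: δ^3 = 723/1717 = 0.42108.
So δ = 0.42108^(1/3) ≈ 0.750.

δ ≈ 0.750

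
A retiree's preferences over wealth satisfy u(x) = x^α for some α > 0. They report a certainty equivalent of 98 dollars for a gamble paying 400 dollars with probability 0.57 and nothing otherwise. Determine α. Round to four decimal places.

α ≈ 0.3997

The lottery's expected utility is 0.57·u(400) + 0.43·u(0) = 0.57·400^α (since u(0) = 0 for α > 0).
Equating: 98^α = 0.57·400^α, i.e. 0.2450^α = 0.57.
Taking logs: α·ln(98/400) = ln(0.57), so α = -0.5621189 / -1.4064971 ≈ 0.3997.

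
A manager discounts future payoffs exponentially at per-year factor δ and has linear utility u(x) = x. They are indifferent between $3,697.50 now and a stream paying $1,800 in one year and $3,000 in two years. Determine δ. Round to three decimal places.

The stream is worth 1800δ + 3000δ² today, so 1800δ + 3000δ² = 3697.50.
So 3000δ² + 1800δ − 3697.50 = 0.
The positive root is δ = [−1800 + √(1800² + 4·3000·3697.50)] / (2·3000) = (−1800 + 6900.000)/6000 ≈ 0.850.

δ ≈ 0.850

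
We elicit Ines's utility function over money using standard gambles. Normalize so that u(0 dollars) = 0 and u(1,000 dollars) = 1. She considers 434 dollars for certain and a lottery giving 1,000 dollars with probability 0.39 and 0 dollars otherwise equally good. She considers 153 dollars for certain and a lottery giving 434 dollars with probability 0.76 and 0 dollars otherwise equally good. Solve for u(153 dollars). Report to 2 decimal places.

First, u(434 dollars) = 0.39·u(1,000 dollars) + 0.61·u(0 dollars) = 0.39.
Chaining: u(153 dollars) = 0.76·0.39 + 0.24·0.00 = 0.2964.

0.30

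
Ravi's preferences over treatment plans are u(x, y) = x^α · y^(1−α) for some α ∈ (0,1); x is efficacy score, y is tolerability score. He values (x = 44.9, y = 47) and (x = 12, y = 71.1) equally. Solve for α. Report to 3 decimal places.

Indifference: 44.9^α · 47^(1−α) = 12^α · 71.1^(1−α).
Taking logs: α·ln 44.9 + (1−α)·ln 47 = α·ln 12 + (1−α)·ln 71.1, i.e. α·1.319531 = (1−α)·0.413940.
Thus α·(1.733471) = 0.413940, so α = 0.413940/1.733471 ≈ 0.239.

α ≈ 0.239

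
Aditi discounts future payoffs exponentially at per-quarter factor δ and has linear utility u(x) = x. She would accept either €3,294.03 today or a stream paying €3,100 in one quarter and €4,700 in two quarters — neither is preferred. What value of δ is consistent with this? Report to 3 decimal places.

δ ≈ 0.570

Equating present values: 3294.03 = 3100δ + 4700δ².
So 4700δ² + 3100δ − 3294.03 = 0.
δ = (−3100 + √(3100² + 4·4700·3294.03)) / (2·4700) = (−3100 + √71537764.00) / 9400 ≈ 0.570.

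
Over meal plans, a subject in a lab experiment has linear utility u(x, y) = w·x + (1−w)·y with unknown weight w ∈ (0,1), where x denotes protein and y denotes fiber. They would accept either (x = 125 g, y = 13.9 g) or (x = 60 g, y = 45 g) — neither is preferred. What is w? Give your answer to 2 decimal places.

u(125,13.9) = u(60,45) means w·125 + (1−w)·13.9 = w·60 + (1−w)·45.
w·(125−60) = (1−w)·(45−13.9), i.e. w·65 = (1−w)·31.1.
Hence w = 31.1/(65+31.1) = 31.1/96.1 = 0.32.

w = 0.32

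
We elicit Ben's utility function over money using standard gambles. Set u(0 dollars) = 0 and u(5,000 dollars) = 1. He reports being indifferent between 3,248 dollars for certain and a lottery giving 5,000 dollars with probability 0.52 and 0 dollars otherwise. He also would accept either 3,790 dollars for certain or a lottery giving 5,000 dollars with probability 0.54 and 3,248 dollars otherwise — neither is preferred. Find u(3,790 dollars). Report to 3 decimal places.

The first gamble pins u(3,248 dollars): it must equal 0.52·1 + 0.48·0 = 0.52.
Then u(3,790 dollars) = 0.54·u(5,000 dollars) + 0.46·u(3,248 dollars) = 0.54·1.00 + 0.46·0.52 = 0.7792.

0.779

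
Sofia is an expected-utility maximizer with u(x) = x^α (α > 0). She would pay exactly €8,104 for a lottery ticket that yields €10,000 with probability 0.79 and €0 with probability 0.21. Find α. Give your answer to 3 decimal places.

α ≈ 1.121

EU(lottery) = 0.79·10000^α + 0.21·0 = 0.79·10000^α.
Indifference: 8104^α = 0.79·10000^α, so (8104/10000)^α = 0.79.
α = ln(0.79) / ln(8104/10000) = -0.235722/-0.210227 ≈ 1.121.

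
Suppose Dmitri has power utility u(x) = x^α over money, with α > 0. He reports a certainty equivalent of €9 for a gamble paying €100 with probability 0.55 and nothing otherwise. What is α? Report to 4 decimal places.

α ≈ 0.2483

EU(lottery) = 0.55·100^α + 0.45·0 = 0.55·100^α.
Equating: 9^α = 0.55·100^α, i.e. 0.0900^α = 0.55.
Taking logs: α·ln(9/100) = ln(0.55), so α = -0.5978370 / -2.4079456 ≈ 0.2483.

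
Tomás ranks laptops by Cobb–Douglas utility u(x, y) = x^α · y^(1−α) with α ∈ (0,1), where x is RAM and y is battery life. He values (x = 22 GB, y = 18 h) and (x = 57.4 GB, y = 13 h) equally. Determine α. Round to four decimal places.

Indifference: 22^α · 18^(1−α) = 57.4^α · 13^(1−α).
Taking logs: α·ln 22 + (1−α)·ln 18 = α·ln 57.4 + (1−α)·ln 13, i.e. α·-0.9590018 = (1−α)·-0.3254224.
So α/(1−α) = (-0.3254224)/(-0.9590018) = 0.3393345, and α = 0.3393345/1.3393345 ≈ 0.2534.

α ≈ 0.2534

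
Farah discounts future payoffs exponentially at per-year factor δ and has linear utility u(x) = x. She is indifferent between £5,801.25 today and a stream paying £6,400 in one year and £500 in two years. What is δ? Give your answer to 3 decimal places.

δ ≈ 0.850

The stream is worth 6400δ + 500δ² today, so 6400δ + 500δ² = 5801.25.
That is, 500δ² + 6400δ − 5801.25 = 0, a quadratic in δ.
The positive root is δ = [−6400 + √(6400² + 4·500·5801.25)] / (2·500) = (−6400 + 7250.000)/1000 ≈ 0.850.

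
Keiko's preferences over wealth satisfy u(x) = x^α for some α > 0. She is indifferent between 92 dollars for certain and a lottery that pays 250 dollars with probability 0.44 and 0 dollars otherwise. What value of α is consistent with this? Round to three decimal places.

α ≈ 0.821

The lottery's expected utility is 0.44·u(250) + 0.56·u(0) = 0.44·250^α (since u(0) = 0 for α > 0).
Setting u(92) equal to that: 92^α = 0.44·250^α ⇒ (92/250)^α = 0.44.
Taking logs: α·ln(92/250) = ln(0.44), so α = -0.820981 / -0.999672 ≈ 0.821.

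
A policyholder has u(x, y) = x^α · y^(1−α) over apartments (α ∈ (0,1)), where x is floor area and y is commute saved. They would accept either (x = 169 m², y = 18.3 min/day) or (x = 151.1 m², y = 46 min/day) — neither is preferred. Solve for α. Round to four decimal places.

The Cobb–Douglas utilities coincide, so 169^α·18.3^(1−α) = 151.1^α·46^(1−α).
Rearrange to (169/151.1)^α = (46/18.3)^(1−α) and take logs: α·0.1119568 = (1−α)·0.9217403.
With A = 0.1119568 and B = 0.9217403: α·A = (1−α)·B, so α = B/(A+B) = 0.9217403/1.0336971 ≈ 0.8917.

α ≈ 0.8917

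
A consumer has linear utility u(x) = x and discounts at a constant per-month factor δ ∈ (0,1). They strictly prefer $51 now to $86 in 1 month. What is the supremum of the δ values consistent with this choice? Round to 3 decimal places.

Under u(x) = x this choice says 51 > δ·86.
So δ < 51/86 = 0.59302.

δ < 0.593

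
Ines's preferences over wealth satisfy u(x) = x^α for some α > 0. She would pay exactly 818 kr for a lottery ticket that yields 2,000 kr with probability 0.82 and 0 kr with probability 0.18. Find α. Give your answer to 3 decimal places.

EU(lottery) = 0.82·2000^α + 0.18·0 = 0.82·2000^α.
Setting u(818) equal to that: 818^α = 0.82·2000^α ⇒ (818/2000)^α = 0.82.
α = ln(0.82) / ln(818/2000) = -0.198451/-0.894040 ≈ 0.222.

α ≈ 0.222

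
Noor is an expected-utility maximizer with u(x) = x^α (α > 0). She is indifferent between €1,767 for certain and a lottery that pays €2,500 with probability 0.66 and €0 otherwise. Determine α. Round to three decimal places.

EU(lottery) = 0.66·2500^α + 0.34·0 = 0.66·2500^α.
Setting u(1767) equal to that: 1767^α = 0.66·2500^α ⇒ (1767/2500)^α = 0.66.
α = ln(0.66) / ln(1767/2500) = -0.415515/-0.347008 ≈ 1.197.

α ≈ 1.197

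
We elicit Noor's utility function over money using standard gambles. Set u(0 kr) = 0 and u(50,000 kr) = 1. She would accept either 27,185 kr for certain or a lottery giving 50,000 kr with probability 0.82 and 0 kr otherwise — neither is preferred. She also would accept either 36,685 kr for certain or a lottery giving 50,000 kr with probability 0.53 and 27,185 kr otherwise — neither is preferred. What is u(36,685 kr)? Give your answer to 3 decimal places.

The first gamble pins u(27,185 kr): it must equal 0.82·1 + 0.18·0 = 0.82.
The second indifference gives u(36,685 kr) = 0.53·u(50,000 kr) + 0.47·u(27,185 kr) = 0.53·1.00 + 0.47·0.82 = 0.9154.

0.915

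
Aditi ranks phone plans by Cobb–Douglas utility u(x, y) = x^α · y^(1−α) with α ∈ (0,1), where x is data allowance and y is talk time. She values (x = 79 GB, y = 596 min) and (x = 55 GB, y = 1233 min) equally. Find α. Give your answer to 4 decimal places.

Indifference: 79^α · 596^(1−α) = 55^α · 1233^(1−α).
(79/55)^α = (1233/596)^(1−α); take logs: α·ln(79/55) = (1−α)·ln(1233/596), i.e. α·0.3621147 = (1−α)·0.7269648.
With A = 0.3621147 and B = 0.7269648: α·A = (1−α)·B, so α = B/(A+B) = 0.7269648/1.0890795 ≈ 0.6675.

α ≈ 0.6675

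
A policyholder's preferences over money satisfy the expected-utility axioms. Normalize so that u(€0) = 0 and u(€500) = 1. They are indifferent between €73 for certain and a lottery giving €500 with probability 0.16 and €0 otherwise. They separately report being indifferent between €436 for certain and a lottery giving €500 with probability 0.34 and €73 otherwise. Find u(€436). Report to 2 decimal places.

0.45

From the first indifference, u(€73) = 0.16·u(€500) + 0.84·u(€0) = 0.16·1 + 0.84·0 = 0.16.
The second indifference gives u(€436) = 0.34·u(€500) + 0.66·u(€73) = 0.34·1.00 + 0.66·0.16 = 0.4456.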